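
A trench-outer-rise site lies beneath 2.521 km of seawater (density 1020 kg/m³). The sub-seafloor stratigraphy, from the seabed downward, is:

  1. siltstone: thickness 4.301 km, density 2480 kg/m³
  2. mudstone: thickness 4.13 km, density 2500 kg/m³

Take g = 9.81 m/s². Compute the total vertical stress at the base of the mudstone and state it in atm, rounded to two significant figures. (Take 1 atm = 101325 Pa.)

seawater: 1020 kg/m³ × 9.81 m/s² × 2521 m = 2.523×10^7 Pa = 249.0 atm
siltstone: 2480 kg/m³ × 9.81 m/s² × 4301 m = 1.046×10^8 Pa = 1033 atm
mudstone: 2500 kg/m³ × 9.81 m/s² × 4130 m = 1.013×10^8 Pa = 999.6 atm
Total = 249.0 + 1033 + 999.6 = 2281.3 atm

2300 atm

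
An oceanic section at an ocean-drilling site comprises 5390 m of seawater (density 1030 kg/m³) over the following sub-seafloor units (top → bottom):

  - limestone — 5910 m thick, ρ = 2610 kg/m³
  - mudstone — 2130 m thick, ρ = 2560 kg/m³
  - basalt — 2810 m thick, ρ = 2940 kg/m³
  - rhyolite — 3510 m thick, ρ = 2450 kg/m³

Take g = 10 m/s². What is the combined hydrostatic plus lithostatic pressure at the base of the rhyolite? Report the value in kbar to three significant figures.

4.33 kbar

seawater: 1030 kg/m³ × 10 m/s² × 5390 m = 5.552×10^7 Pa = 0.5552 kbar
limestone: 2610 kg/m³ × 10 m/s² × 5910 m = 1.543×10^8 Pa = 1.543 kbar
mudstone: 2560 kg/m³ × 10 m/s² × 2130 m = 5.453×10^7 Pa = 0.5453 kbar
basalt: 2940 kg/m³ × 10 m/s² × 2810 m = 8.261×10^7 Pa = 0.8261 kbar
rhyolite: 2450 kg/m³ × 10 m/s² × 3510 m = 8.600×10^7 Pa = 0.8599 kbar
Total = 0.5552 + 1.543 + 0.5453 + 0.8261 + 0.8599 = 4.3291 kbar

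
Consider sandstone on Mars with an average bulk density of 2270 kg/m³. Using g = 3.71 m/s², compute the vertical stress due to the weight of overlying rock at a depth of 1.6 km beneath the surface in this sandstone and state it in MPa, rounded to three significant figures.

13.5 MPa

sandstone: 2270 kg/m³ × 3.71 m/s² × 1600 m = 1.347×10^7 Pa = 13.47 MPa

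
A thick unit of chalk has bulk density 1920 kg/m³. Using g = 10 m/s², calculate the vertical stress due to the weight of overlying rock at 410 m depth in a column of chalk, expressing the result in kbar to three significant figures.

0.0787 kbar

chalk: 1920 kg/m³ × 10 m/s² × 410 m = 7.872×10^6 Pa = 0.07872 kbar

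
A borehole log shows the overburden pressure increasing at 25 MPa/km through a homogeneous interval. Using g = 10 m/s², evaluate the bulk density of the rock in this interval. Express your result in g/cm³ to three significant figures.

ρ = (dP/dz)/g = 25 MPa/km / 10 m/s² = 25000 Pa/m / 10 m/s² = 2500.0 kg/m³
= 2.500 g/cm³

2.50 g/cm³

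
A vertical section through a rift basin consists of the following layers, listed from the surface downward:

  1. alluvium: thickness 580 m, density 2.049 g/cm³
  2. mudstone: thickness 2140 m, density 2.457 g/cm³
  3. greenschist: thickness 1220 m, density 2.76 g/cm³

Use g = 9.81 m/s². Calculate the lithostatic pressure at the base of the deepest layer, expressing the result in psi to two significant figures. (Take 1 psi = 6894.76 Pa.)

14000 psi

alluvium: 2049 kg/m³ × 9.81 m/s² × 580 m = 1.166×10^7 Pa = 1691 psi
mudstone: 2457 kg/m³ × 9.81 m/s² × 2140 m = 5.158×10^7 Pa = 7481 psi
greenschist: 2760 kg/m³ × 9.81 m/s² × 1220 m = 3.303×10^7 Pa = 4791 psi
Total = 1691 + 7481 + 4791 = 13963 psi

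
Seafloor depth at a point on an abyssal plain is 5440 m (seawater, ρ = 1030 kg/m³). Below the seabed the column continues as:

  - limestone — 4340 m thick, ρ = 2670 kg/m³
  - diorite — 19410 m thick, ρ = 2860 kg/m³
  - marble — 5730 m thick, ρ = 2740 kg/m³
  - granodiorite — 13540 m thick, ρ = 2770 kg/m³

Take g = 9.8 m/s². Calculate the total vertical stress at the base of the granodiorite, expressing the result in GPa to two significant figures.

seawater: 1030 kg/m³ × 9.8 m/s² × 5440 m = 5.491×10^7 Pa = 0.05491 GPa
limestone: 2670 kg/m³ × 9.8 m/s² × 4340 m = 1.136×10^8 Pa = 0.1136 GPa
diorite: 2860 kg/m³ × 9.8 m/s² × 19410 m = 5.440×10^8 Pa = 0.5440 GPa
marble: 2740 kg/m³ × 9.8 m/s² × 5730 m = 1.539×10^8 Pa = 0.1539 GPa
granodiorite: 2770 kg/m³ × 9.8 m/s² × 13540 m = 3.676×10^8 Pa = 0.3676 GPa
Total = 0.05491 + 0.1136 + 0.5440 + 0.1539 + 0.3676 = 1.2339 GPa

1.2 GPa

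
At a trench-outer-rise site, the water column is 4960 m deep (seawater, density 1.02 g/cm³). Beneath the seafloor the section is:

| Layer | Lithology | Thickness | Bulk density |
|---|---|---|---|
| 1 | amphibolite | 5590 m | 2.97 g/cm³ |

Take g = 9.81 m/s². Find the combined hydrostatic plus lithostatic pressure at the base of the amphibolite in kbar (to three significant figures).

seawater: 1020 kg/m³ × 9.81 m/s² × 4960 m = 4.963×10^7 Pa = 0.4963 kbar
amphibolite: 2970 kg/m³ × 9.81 m/s² × 5590 m = 1.629×10^8 Pa = 1.629 kbar
Total = 0.4963 + 1.629 = 2.1250 kbar

2.12 kbar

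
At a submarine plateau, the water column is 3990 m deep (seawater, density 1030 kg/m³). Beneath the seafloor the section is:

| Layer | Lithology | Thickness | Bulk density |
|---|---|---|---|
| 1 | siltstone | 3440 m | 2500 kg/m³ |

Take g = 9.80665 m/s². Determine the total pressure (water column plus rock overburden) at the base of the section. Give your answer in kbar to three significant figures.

seawater: 1030 kg/m³ × 9.80665 m/s² × 3990 m = 4.030×10^7 Pa = 0.4030 kbar
siltstone: 2500 kg/m³ × 9.80665 m/s² × 3440 m = 8.434×10^7 Pa = 0.8434 kbar
Total = 0.4030 + 0.8434 = 1.2464 kbar

1.25 kbar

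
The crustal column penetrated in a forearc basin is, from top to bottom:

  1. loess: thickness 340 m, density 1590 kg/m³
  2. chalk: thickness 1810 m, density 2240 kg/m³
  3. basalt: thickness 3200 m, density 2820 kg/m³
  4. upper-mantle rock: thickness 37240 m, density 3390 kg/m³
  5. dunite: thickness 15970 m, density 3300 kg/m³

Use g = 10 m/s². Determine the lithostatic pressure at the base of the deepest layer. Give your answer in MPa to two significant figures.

1900 MPa

loess: 1590 kg/m³ × 10 m/s² × 340 m = 5.406×10^6 Pa = 5.406 MPa
chalk: 2240 kg/m³ × 10 m/s² × 1810 m = 4.054×10^7 Pa = 40.54 MPa
basalt: 2820 kg/m³ × 10 m/s² × 3200 m = 9.024×10^7 Pa = 90.24 MPa
upper-mantle rock: 3390 kg/m³ × 10 m/s² × 37240 m = 1.262×10^9 Pa = 1262 MPa
dunite: 3300 kg/m³ × 10 m/s² × 15970 m = 5.270×10^8 Pa = 527.0 MPa
Total = 5.406 + 40.54 + 90.24 + 1262 + 527.0 = 1925.6 MPa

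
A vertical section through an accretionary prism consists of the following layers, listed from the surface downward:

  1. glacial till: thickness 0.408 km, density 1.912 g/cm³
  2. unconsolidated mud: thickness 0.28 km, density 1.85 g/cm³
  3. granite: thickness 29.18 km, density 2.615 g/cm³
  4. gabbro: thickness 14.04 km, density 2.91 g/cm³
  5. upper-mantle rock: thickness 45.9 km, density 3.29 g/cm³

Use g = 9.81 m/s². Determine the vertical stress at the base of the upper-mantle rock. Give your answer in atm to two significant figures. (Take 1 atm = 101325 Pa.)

glacial till: 1912 kg/m³ × 9.81 m/s² × 408 m = 7.653×10^6 Pa = 75.53 atm
unconsolidated mud: 1850 kg/m³ × 9.81 m/s² × 280 m = 5.082×10^6 Pa = 50.15 atm
granite: 2615 kg/m³ × 9.81 m/s² × 29180 m = 7.486×10^8 Pa = 7388 atm
gabbro: 2910 kg/m³ × 9.81 m/s² × 14040 m = 4.008×10^8 Pa = 3956 atm
upper-mantle rock: 3290 kg/m³ × 9.81 m/s² × 45900 m = 1.481×10^9 Pa = 14620 atm
Total = 75.53 + 50.15 + 7388 + 3956 + 14620 = 26089 atm

26000 atm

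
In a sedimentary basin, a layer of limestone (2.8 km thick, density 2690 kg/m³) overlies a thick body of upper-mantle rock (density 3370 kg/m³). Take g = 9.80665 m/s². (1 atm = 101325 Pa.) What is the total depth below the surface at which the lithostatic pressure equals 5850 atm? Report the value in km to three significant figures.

18.5 km

Pressure at base of upper layers: 2690×9.80665×2800 = 7.386×10^7 Pa = 729.0 atm
Remaining pressure to be supplied by upper-mantle rock: 5.928×10^8 − 7.386×10^7 = 5.189×10^8 Pa
Additional depth in upper-mantle rock = 5.189×10^8 Pa / (3370 kg/m³ × 9.80665 m/s²) = 15701 m
Total depth = 2800 m + 15701 m = 18501 m
= 18.501 km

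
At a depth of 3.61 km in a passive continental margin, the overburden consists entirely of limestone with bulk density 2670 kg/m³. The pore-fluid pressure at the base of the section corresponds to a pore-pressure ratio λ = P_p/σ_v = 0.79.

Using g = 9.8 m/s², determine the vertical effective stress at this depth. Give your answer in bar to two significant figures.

200 bar

Overburden (lithostatic) stress σ_v:
limestone: 2670 kg/m³ × 9.8 m/s² × 3610 m = 9.446×10^7 Pa = 94.46 MPa
Pore pressure P_p = λ·σ_v = 0.79 × 94.46 MPa = 74.62 MPa
Effective stress σ' = σ_v − P_p = 94.46 − 74.62 = 19.836 MPa = 198.36 bar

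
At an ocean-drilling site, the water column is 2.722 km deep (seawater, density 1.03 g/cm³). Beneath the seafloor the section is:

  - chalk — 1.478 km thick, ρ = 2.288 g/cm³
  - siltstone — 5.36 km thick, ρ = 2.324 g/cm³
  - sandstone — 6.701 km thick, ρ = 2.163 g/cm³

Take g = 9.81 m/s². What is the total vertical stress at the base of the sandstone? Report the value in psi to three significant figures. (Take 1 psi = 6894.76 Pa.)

47100 psi

seawater: 1030 kg/m³ × 9.81 m/s² × 2722 m = 2.750×10^7 Pa = 3989 psi
chalk: 2288 kg/m³ × 9.81 m/s² × 1478 m = 3.317×10^7 Pa = 4812 psi
siltstone: 2324 kg/m³ × 9.81 m/s² × 5360 m = 1.222×10^8 Pa = 17724 psi
sandstone: 2163 kg/m³ × 9.81 m/s² × 6701 m = 1.422×10^8 Pa = 20623 psi
Total = 3989 + 4812 + 17724 + 20623 = 47147 psi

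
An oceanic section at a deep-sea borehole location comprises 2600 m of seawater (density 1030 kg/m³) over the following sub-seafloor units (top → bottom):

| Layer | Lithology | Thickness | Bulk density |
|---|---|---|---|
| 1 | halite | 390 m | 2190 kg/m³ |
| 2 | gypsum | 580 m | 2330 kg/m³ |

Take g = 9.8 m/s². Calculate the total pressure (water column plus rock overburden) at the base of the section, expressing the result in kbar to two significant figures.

0.48 kbar

seawater: 1030 kg/m³ × 9.8 m/s² × 2600 m = 2.624×10^7 Pa = 0.2624 kbar
halite: 2190 kg/m³ × 9.8 m/s² × 390 m = 8.370×10^6 Pa = 0.08370 kbar
gypsum: 2330 kg/m³ × 9.8 m/s² × 580 m = 1.324×10^7 Pa = 0.1324 kbar
Total = 0.2624 + 0.08370 + 0.1324 = 0.47858 kbar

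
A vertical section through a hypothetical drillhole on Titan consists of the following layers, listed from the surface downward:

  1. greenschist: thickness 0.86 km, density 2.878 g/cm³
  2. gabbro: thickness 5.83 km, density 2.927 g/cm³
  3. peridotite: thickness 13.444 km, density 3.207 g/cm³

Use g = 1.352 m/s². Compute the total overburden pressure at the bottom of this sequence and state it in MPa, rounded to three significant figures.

greenschist: 2878 kg/m³ × 1.352 m/s² × 860 m = 3.346×10^6 Pa = 3.346 MPa
gabbro: 2927 kg/m³ × 1.352 m/s² × 5830 m = 2.307×10^7 Pa = 23.07 MPa
peridotite: 3207 kg/m³ × 1.352 m/s² × 13444 m = 5.829×10^7 Pa = 58.29 MPa
Total = 3.346 + 23.07 + 58.29 = 84.709 MPa

84.7 MPa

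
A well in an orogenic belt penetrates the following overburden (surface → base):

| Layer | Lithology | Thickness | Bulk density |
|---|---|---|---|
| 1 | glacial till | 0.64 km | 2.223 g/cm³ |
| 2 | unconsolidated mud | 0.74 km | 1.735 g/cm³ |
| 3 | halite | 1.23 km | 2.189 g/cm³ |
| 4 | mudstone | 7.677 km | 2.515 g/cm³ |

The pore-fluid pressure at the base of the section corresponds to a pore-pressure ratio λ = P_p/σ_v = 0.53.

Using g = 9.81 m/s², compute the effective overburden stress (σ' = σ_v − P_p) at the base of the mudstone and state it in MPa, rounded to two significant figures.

Overburden (lithostatic) stress σ_v:
glacial till: 2223 kg/m³ × 9.81 m/s² × 640 m = 1.396×10^7 Pa = 13.96 MPa
unconsolidated mud: 1735 kg/m³ × 9.81 m/s² × 740 m = 1.260×10^7 Pa = 12.60 MPa
halite: 2189 kg/m³ × 9.81 m/s² × 1230 m = 2.641×10^7 Pa = 26.41 MPa
mudstone: 2515 kg/m³ × 9.81 m/s² × 7677 m = 1.894×10^8 Pa = 189.4 MPa
Total = 13.96 + 12.60 + 26.41 + 189.4 = 242.37 MPa
Pore pressure P_p = λ·σ_v = 0.53 × 242.4 MPa = 128.5 MPa
Effective stress σ' = σ_v − P_p = 242.4 − 128.5 = 113.92 MPa

110 MPa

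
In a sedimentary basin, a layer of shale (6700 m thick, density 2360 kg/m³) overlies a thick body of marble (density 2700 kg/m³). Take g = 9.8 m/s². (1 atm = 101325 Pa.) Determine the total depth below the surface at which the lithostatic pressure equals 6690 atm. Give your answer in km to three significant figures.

26.5 km

Pressure at base of upper layers: 2360×9.8×6700 = 1.550×10^8 Pa = 1529 atm
Remaining pressure to be supplied by marble: 6.779×10^8 − 1.550×10^8 = 5.229×10^8 Pa
Additional depth in marble = 5.229×10^8 Pa / (2700 kg/m³ × 9.8 m/s²) = 19762 m
Total depth = 6700 m + 19762 m = 26462 m
= 26.462 km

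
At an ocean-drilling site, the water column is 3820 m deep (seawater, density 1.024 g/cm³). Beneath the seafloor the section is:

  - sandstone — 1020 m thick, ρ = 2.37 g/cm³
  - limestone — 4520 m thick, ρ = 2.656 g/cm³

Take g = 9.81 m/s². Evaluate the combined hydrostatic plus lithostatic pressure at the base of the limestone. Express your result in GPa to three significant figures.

seawater: 1024 kg/m³ × 9.81 m/s² × 3820 m = 3.837×10^7 Pa = 0.03837 GPa
sandstone: 2370 kg/m³ × 9.81 m/s² × 1020 m = 2.371×10^7 Pa = 0.02371 GPa
limestone: 2656 kg/m³ × 9.81 m/s² × 4520 m = 1.178×10^8 Pa = 0.1178 GPa
Total = 0.03837 + 0.02371 + 0.1178 = 0.17986 GPa

0.180 GPa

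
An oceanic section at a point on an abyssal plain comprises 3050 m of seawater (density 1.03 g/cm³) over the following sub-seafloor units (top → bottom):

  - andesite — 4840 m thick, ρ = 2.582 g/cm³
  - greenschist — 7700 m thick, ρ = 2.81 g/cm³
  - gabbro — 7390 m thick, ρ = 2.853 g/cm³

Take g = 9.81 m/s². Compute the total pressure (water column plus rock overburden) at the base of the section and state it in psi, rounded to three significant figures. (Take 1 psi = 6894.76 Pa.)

seawater: 1030 kg/m³ × 9.81 m/s² × 3050 m = 3.082×10^7 Pa = 4470 psi
andesite: 2582 kg/m³ × 9.81 m/s² × 4840 m = 1.226×10^8 Pa = 17781 psi
greenschist: 2810 kg/m³ × 9.81 m/s² × 7700 m = 2.123×10^8 Pa = 30786 psi
gabbro: 2853 kg/m³ × 9.81 m/s² × 7390 m = 2.068×10^8 Pa = 29998 psi
Total = 4470 + 17781 + 30786 + 29998 = 83034 psi

83000 psi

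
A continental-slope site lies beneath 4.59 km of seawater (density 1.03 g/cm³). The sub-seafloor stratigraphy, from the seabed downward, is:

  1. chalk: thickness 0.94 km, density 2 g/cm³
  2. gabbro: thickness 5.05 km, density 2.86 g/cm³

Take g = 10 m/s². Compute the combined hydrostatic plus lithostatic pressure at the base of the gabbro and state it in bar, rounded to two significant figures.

seawater: 1030 kg/m³ × 10 m/s² × 4590 m = 4.728×10^7 Pa = 472.8 bar
chalk: 2000 kg/m³ × 10 m/s² × 940 m = 1.880×10^7 Pa = 188.0 bar
gabbro: 2860 kg/m³ × 10 m/s² × 5050 m = 1.444×10^8 Pa = 1444 bar
Total = 472.8 + 188.0 + 1444 = 2105.1 bar

2100 bar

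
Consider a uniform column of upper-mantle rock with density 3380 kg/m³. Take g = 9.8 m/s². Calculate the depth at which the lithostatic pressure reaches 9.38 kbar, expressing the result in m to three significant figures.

28300 m

h = P/(ρg) = 9.38 kbar / (3380 kg/m³ × 9.8 m/s²) = 9.380×10^8 Pa / 33124 Pa/m = 28318 m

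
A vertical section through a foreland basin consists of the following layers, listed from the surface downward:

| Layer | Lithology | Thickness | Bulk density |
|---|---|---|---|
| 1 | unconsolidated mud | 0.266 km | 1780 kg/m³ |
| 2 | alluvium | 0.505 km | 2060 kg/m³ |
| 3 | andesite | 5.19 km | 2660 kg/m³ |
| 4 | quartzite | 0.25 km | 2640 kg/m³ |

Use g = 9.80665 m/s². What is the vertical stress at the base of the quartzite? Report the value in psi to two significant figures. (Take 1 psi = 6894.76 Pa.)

23000 psi

unconsolidated mud: 1780 kg/m³ × 9.80665 m/s² × 266 m = 4.643×10^6 Pa = 673.4 psi
alluvium: 2060 kg/m³ × 9.80665 m/s² × 505 m = 1.020×10^7 Pa = 1480 psi
andesite: 2660 kg/m³ × 9.80665 m/s² × 5190 m = 1.354×10^8 Pa = 19636 psi
quartzite: 2640 kg/m³ × 9.80665 m/s² × 250 m = 6.472×10^6 Pa = 938.7 psi
Total = 673.4 + 1480 + 19636 + 938.7 = 22728 psi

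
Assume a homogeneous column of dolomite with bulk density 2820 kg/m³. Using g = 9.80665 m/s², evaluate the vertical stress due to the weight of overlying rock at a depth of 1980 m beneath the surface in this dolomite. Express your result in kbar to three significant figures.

dolomite: 2820 kg/m³ × 9.80665 m/s² × 1980 m = 5.476×10^7 Pa = 0.5476 kbar

0.548 kbar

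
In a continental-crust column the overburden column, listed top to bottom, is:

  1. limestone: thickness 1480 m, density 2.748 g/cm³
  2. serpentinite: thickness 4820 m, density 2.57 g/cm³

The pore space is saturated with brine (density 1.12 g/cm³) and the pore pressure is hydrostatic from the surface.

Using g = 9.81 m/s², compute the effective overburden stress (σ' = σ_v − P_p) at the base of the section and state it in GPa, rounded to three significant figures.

Overburden (lithostatic) stress σ_v:
limestone: 2748 kg/m³ × 9.81 m/s² × 1480 m = 3.990×10^7 Pa = 39.90 MPa
serpentinite: 2570 kg/m³ × 9.81 m/s² × 4820 m = 1.215×10^8 Pa = 121.5 MPa
Total = 39.90 + 121.5 = 161.42 MPa
Pore pressure P_p = 1120 kg/m³ × 9.81 m/s² × 6300 m = 6.922×10^7 Pa = 69.22 MPa
Effective stress σ' = σ_v − P_p = 161.4 − 69.22 = 92.199 MPa = 0.092199 GPa

0.0922 GPa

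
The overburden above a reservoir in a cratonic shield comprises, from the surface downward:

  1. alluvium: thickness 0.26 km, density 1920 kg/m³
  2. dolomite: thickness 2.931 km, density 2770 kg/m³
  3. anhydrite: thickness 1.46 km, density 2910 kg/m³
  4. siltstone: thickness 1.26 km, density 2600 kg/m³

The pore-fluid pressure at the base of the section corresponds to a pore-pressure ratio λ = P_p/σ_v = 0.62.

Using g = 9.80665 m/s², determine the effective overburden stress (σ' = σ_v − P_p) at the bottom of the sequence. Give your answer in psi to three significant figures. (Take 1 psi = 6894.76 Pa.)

8720 psi

Overburden (lithostatic) stress σ_v:
alluvium: 1920 kg/m³ × 9.80665 m/s² × 260 m = 4.895×10^6 Pa = 4.895 MPa
dolomite: 2770 kg/m³ × 9.80665 m/s² × 2931 m = 7.962×10^7 Pa = 79.62 MPa
anhydrite: 2910 kg/m³ × 9.80665 m/s² × 1460 m = 4.166×10^7 Pa = 41.66 MPa
siltstone: 2600 kg/m³ × 9.80665 m/s² × 1260 m = 3.213×10^7 Pa = 32.13 MPa
Total = 4.895 + 79.62 + 41.66 + 32.13 = 158.31 MPa
Pore pressure P_p = λ·σ_v = 0.62 × 158.3 MPa = 98.15 MPa
Effective stress σ' = σ_v − P_p = 158.3 − 98.15 = 60.156 MPa = 8724.9 psi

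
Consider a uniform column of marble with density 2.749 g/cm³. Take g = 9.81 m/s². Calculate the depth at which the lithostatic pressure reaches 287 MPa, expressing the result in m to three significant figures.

h = P/(ρg) = 287 MPa / (2749 kg/m³ × 9.81 m/s²) = 2.870×10^8 Pa / 26968 Pa/m = 10642 m

10600 m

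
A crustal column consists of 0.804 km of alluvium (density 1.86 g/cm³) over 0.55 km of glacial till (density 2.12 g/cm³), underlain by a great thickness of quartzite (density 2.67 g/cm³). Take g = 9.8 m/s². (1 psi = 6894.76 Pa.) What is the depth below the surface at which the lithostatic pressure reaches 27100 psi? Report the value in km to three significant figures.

7.50 km

Pressure at base of upper layers: 1860×9.8×804 + 2120×9.8×550 = 2.608×10^7 Pa = 3783 psi
Remaining pressure to be supplied by quartzite: 1.868×10^8 − 2.608×10^7 = 1.608×10^8 Pa
Additional depth in quartzite = 1.608×10^8 Pa / (2670 kg/m³ × 9.8 m/s²) = 6144.1 m
Total depth = 1354 m + 6144.1 m = 7498.1 m
= 7.4981 km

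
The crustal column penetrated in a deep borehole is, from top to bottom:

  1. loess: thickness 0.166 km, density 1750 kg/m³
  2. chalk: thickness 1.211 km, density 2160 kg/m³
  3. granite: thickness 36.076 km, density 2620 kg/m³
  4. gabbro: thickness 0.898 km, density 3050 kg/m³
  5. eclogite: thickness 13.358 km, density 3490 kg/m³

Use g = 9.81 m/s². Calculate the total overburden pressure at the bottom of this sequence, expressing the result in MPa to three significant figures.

1440 MPa

loess: 1750 kg/m³ × 9.81 m/s² × 166 m = 2.850×10^6 Pa = 2.850 MPa
chalk: 2160 kg/m³ × 9.81 m/s² × 1211 m = 2.566×10^7 Pa = 25.66 MPa
granite: 2620 kg/m³ × 9.81 m/s² × 36076 m = 9.272×10^8 Pa = 927.2 MPa
gabbro: 3050 kg/m³ × 9.81 m/s² × 898 m = 2.687×10^7 Pa = 26.87 MPa
eclogite: 3490 kg/m³ × 9.81 m/s² × 13358 m = 4.573×10^8 Pa = 457.3 MPa
Total = 2.850 + 25.66 + 927.2 + 26.87 + 457.3 = 1439.9 MPa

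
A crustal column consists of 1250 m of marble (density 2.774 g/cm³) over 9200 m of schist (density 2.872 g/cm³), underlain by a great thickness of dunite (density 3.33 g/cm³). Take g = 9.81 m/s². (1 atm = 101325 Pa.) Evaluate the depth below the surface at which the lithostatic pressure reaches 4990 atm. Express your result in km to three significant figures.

17.0 km

Pressure at base of upper layers: 2774×9.81×1250 + 2872×9.81×9200 = 2.932×10^8 Pa = 2894 atm
Remaining pressure to be supplied by dunite: 5.056×10^8 − 2.932×10^8 = 2.124×10^8 Pa
Additional depth in dunite = 2.124×10^8 Pa / (3330 kg/m³ × 9.81 m/s²) = 6501.7 m
Total depth = 10450 m + 6501.7 m = 16952 m
= 16.952 km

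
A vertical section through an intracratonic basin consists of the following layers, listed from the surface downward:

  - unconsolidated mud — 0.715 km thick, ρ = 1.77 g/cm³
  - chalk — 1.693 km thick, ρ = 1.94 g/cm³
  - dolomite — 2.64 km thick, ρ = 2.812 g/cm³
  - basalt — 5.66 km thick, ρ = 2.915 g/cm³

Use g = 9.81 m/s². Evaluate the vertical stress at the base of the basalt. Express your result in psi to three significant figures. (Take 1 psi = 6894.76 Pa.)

40500 psi

unconsolidated mud: 1770 kg/m³ × 9.81 m/s² × 715 m = 1.242×10^7 Pa = 1801 psi
chalk: 1940 kg/m³ × 9.81 m/s² × 1693 m = 3.222×10^7 Pa = 4673 psi
dolomite: 2812 kg/m³ × 9.81 m/s² × 2640 m = 7.283×10^7 Pa = 10563 psi
basalt: 2915 kg/m³ × 9.81 m/s² × 5660 m = 1.619×10^8 Pa = 23475 psi
Total = 1801 + 4673 + 10563 + 23475 = 40511 psi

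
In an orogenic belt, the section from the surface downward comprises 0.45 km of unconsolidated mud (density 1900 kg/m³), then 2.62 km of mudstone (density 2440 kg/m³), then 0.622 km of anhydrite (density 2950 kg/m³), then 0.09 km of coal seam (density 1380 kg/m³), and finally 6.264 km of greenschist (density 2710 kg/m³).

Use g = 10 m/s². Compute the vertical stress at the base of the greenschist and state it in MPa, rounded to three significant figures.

262 MPa

unconsolidated mud: 1900 kg/m³ × 10 m/s² × 450 m = 8.550×10^6 Pa = 8.550 MPa
mudstone: 2440 kg/m³ × 10 m/s² × 2620 m = 6.393×10^7 Pa = 63.93 MPa
anhydrite: 2950 kg/m³ × 10 m/s² × 622 m = 1.835×10^7 Pa = 18.35 MPa
coal seam: 1380 kg/m³ × 10 m/s² × 90 m = 1.242×10^6 Pa = 1.242 MPa
greenschist: 2710 kg/m³ × 10 m/s² × 6264 m = 1.698×10^8 Pa = 169.8 MPa
Total = 8.550 + 63.93 + 18.35 + 1.242 + 169.8 = 261.82 MPa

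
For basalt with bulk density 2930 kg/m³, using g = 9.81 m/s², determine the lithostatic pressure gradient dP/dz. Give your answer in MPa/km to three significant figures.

dP/dz = ρg = 2930 kg/m³ × 9.81 m/s² = 28743 Pa/m
= 28743 Pa/m × (1 MPa/km / 1000.0 Pa/m) = 28.743 MPa/km

28.7 MPa/km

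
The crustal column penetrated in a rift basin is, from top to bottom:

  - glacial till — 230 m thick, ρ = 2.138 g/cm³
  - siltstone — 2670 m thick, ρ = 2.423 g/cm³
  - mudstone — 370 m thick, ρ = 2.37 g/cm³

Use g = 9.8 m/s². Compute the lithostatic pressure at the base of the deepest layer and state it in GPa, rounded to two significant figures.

glacial till: 2138 kg/m³ × 9.8 m/s² × 230 m = 4.819×10^6 Pa = 4.819×10^-3 GPa
siltstone: 2423 kg/m³ × 9.8 m/s² × 2670 m = 6.340×10^7 Pa = 0.06340 GPa
mudstone: 2370 kg/m³ × 9.8 m/s² × 370 m = 8.594×10^6 Pa = 8.594×10^-3 GPa
Total = 4.819×10^-3 + 0.06340 + 8.594×10^-3 = 0.076813 GPa

0.077 GPa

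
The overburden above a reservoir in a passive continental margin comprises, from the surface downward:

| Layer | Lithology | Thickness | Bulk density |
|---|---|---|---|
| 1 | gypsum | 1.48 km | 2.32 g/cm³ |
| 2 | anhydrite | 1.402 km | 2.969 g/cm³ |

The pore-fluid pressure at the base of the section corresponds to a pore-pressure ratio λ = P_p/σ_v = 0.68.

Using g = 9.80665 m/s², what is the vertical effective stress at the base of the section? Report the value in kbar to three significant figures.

Overburden (lithostatic) stress σ_v:
gypsum: 2320 kg/m³ × 9.80665 m/s² × 1480 m = 3.367×10^7 Pa = 33.67 MPa
anhydrite: 2969 kg/m³ × 9.80665 m/s² × 1402 m = 4.082×10^7 Pa = 40.82 MPa
Total = 33.67 + 40.82 = 74.493 MPa
Pore pressure P_p = λ·σ_v = 0.68 × 74.49 MPa = 50.66 MPa
Effective stress σ' = σ_v − P_p = 74.49 − 50.66 = 23.838 MPa = 0.23838 kbar

0.238 kbar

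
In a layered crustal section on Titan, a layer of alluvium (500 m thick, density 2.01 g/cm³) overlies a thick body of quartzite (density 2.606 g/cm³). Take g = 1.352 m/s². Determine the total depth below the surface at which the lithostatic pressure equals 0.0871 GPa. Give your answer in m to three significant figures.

Pressure at base of upper layers: 2010×1.352×500 = 1.359×10^6 Pa = 1.359×10^-3 GPa
Remaining pressure to be supplied by quartzite: 8.710×10^7 − 1.359×10^6 = 8.574×10^7 Pa
Additional depth in quartzite = 8.574×10^7 Pa / (2606 kg/m³ × 1.352 m/s²) = 24335 m
Total depth = 500 m + 24335 m = 24835 m

24800 m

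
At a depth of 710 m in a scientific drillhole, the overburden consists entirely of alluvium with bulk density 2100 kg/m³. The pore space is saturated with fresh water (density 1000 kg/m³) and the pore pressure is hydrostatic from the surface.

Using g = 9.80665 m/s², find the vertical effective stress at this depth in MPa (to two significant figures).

Overburden (lithostatic) stress σ_v:
alluvium: 2100 kg/m³ × 9.80665 m/s² × 710 m = 1.462×10^7 Pa = 14.62 MPa
Pore pressure P_p = 1000 kg/m³ × 9.80665 m/s² × 710 m = 6.963×10^6 Pa = 6.963 MPa
Effective stress σ' = σ_v − P_p = 14.62 − 6.963 = 7.6590 MPa

7.7 MPa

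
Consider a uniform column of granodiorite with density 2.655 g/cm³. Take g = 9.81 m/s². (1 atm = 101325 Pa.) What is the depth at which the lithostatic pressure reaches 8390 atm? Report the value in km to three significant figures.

h = P/(ρg) = 8390 atm / (2655 kg/m³ × 9.81 m/s²) = 8.501×10^8 Pa / 26046 Pa/m = 32640 m
= 32.640 km

32.6 km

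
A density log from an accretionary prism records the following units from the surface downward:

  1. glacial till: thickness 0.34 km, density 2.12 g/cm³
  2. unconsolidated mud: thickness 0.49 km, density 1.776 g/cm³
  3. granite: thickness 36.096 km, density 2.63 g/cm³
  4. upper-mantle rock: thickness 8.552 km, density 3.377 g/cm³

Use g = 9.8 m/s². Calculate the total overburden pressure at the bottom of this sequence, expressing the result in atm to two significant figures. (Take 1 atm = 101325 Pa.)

12000 atm

glacial till: 2120 kg/m³ × 9.8 m/s² × 340 m = 7.064×10^6 Pa = 69.71 atm
unconsolidated mud: 1776 kg/m³ × 9.8 m/s² × 490 m = 8.528×10^6 Pa = 84.17 atm
granite: 2630 kg/m³ × 9.8 m/s² × 36096 m = 9.303×10^8 Pa = 9182 atm
upper-mantle rock: 3377 kg/m³ × 9.8 m/s² × 8552 m = 2.830×10^8 Pa = 2793 atm
Total = 69.71 + 84.17 + 9182 + 2793 = 12129 atm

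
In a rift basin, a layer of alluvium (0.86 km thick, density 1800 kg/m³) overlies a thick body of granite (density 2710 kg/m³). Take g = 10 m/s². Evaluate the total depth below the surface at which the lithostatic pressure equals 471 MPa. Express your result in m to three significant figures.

17700 m

Pressure at base of upper layers: 1800×10×860 = 1.548×10^7 Pa = 15.48 MPa
Remaining pressure to be supplied by granite: 4.710×10^8 − 1.548×10^7 = 4.555×10^8 Pa
Additional depth in granite = 4.555×10^8 Pa / (2710 kg/m³ × 10 m/s²) = 16809 m
Total depth = 860 m + 16809 m = 17669 m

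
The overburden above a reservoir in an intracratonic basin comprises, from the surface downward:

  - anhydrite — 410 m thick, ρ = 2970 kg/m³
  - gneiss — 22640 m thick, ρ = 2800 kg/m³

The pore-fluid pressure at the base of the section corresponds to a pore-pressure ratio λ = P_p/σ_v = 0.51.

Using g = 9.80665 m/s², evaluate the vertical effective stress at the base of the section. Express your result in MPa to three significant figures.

310 MPa

Overburden (lithostatic) stress σ_v:
anhydrite: 2970 kg/m³ × 9.80665 m/s² × 410 m = 1.194×10^7 Pa = 11.94 MPa
gneiss: 2800 kg/m³ × 9.80665 m/s² × 22640 m = 6.217×10^8 Pa = 621.7 MPa
Total = 11.94 + 621.7 = 633.60 MPa
Pore pressure P_p = λ·σ_v = 0.51 × 633.6 MPa = 323.1 MPa
Effective stress σ' = σ_v − P_p = 633.6 − 323.1 = 310.47 MPa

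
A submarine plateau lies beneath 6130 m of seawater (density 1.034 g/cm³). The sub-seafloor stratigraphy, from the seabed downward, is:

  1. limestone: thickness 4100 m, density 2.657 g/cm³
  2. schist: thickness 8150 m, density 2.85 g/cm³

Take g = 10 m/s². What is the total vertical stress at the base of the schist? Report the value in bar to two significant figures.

4000 bar

seawater: 1034 kg/m³ × 10 m/s² × 6130 m = 6.338×10^7 Pa = 633.8 bar
limestone: 2657 kg/m³ × 10 m/s² × 4100 m = 1.089×10^8 Pa = 1089 bar
schist: 2850 kg/m³ × 10 m/s² × 8150 m = 2.323×10^8 Pa = 2323 bar
Total = 633.8 + 1089 + 2323 = 4046.0 bar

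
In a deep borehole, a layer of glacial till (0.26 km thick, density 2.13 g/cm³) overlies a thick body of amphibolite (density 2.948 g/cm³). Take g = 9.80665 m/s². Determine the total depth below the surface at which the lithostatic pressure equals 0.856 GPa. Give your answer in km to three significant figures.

Pressure at base of upper layers: 2130×9.80665×260 = 5.431×10^6 Pa = 5.431×10^-3 GPa
Remaining pressure to be supplied by amphibolite: 8.560×10^8 − 5.431×10^6 = 8.506×10^8 Pa
Additional depth in amphibolite = 8.506×10^8 Pa / (2948 kg/m³ × 9.80665 m/s²) = 29421 m
Total depth = 260 m + 29421 m = 29681 m
= 29.681 km

29.7 km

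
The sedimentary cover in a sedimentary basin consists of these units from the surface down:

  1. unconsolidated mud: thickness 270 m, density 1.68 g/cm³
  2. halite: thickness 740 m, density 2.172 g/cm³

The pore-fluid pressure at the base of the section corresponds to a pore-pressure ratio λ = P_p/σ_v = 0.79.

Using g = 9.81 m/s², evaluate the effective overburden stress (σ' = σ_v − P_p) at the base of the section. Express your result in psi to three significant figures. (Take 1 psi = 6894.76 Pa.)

Overburden (lithostatic) stress σ_v:
unconsolidated mud: 1680 kg/m³ × 9.81 m/s² × 270 m = 4.450×10^6 Pa = 4.450 MPa
halite: 2172 kg/m³ × 9.81 m/s² × 740 m = 1.577×10^7 Pa = 15.77 MPa
Total = 4.450 + 15.77 = 20.217 MPa
Pore pressure P_p = λ·σ_v = 0.79 × 20.22 MPa = 15.97 MPa
Effective stress σ' = σ_v − P_p = 20.22 − 15.97 = 4.2456 MPa = 615.77 psi

616 psi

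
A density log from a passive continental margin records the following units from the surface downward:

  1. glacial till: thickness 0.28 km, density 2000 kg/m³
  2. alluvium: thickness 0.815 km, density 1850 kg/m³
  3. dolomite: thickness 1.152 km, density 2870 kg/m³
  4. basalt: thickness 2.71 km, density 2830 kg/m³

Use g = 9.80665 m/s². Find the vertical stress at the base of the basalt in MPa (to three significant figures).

glacial till: 2000 kg/m³ × 9.80665 m/s² × 280 m = 5.492×10^6 Pa = 5.492 MPa
alluvium: 1850 kg/m³ × 9.80665 m/s² × 815 m = 1.479×10^7 Pa = 14.79 MPa
dolomite: 2870 kg/m³ × 9.80665 m/s² × 1152 m = 3.242×10^7 Pa = 32.42 MPa
basalt: 2830 kg/m³ × 9.80665 m/s² × 2710 m = 7.521×10^7 Pa = 75.21 MPa
Total = 5.492 + 14.79 + 32.42 + 75.21 = 127.91 MPa

128 MPa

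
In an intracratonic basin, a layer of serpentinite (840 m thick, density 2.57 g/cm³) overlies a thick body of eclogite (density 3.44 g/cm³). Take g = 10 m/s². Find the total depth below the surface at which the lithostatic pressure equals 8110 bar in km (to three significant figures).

Pressure at base of upper layers: 2570×10×840 = 2.159×10^7 Pa = 215.9 bar
Remaining pressure to be supplied by eclogite: 8.110×10^8 − 2.159×10^7 = 7.894×10^8 Pa
Additional depth in eclogite = 7.894×10^8 Pa / (3440 kg/m³ × 10 m/s²) = 22948 m
Total depth = 840 m + 22948 m = 23788 m
= 23.788 km

23.8 km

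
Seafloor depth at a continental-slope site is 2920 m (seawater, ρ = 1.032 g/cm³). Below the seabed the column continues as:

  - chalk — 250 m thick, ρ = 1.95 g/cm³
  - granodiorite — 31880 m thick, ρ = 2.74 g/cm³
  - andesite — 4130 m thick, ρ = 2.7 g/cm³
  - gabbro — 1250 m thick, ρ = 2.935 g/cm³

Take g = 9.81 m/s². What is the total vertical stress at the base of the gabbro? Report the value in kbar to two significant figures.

10 kbar

seawater: 1032 kg/m³ × 9.81 m/s² × 2920 m = 2.956×10^7 Pa = 0.2956 kbar
chalk: 1950 kg/m³ × 9.81 m/s² × 250 m = 4.782×10^6 Pa = 0.04782 kbar
granodiorite: 2740 kg/m³ × 9.81 m/s² × 31880 m = 8.569×10^8 Pa = 8.569 kbar
andesite: 2700 kg/m³ × 9.81 m/s² × 4130 m = 1.094×10^8 Pa = 1.094 kbar
gabbro: 2935 kg/m³ × 9.81 m/s² × 1250 m = 3.599×10^7 Pa = 0.3599 kbar
Total = 0.2956 + 0.04782 + 8.569 + 1.094 + 0.3599 = 10.366 kbar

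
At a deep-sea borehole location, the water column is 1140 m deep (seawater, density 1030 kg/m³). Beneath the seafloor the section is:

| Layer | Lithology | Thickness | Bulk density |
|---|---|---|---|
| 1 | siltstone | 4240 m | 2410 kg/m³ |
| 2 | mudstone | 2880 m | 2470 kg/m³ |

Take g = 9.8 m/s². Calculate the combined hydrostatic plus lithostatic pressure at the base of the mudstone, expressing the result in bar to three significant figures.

1810 bar

seawater: 1030 kg/m³ × 9.8 m/s² × 1140 m = 1.151×10^7 Pa = 115.1 bar
siltstone: 2410 kg/m³ × 9.8 m/s² × 4240 m = 1.001×10^8 Pa = 1001 bar
mudstone: 2470 kg/m³ × 9.8 m/s² × 2880 m = 6.971×10^7 Pa = 697.1 bar
Total = 115.1 + 1001 + 697.1 = 1813.6 bar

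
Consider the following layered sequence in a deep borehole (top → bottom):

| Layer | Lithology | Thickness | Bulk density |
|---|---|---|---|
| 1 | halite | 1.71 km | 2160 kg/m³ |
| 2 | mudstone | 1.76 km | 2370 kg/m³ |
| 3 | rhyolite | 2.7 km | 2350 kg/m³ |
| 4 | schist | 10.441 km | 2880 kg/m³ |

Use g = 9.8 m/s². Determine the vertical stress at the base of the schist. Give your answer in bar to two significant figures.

halite: 2160 kg/m³ × 9.8 m/s² × 1710 m = 3.620×10^7 Pa = 362.0 bar
mudstone: 2370 kg/m³ × 9.8 m/s² × 1760 m = 4.088×10^7 Pa = 408.8 bar
rhyolite: 2350 kg/m³ × 9.8 m/s² × 2700 m = 6.218×10^7 Pa = 621.8 bar
schist: 2880 kg/m³ × 9.8 m/s² × 10441 m = 2.947×10^8 Pa = 2947 bar
Total = 362.0 + 408.8 + 621.8 + 2947 = 4339.4 bar

4300 bar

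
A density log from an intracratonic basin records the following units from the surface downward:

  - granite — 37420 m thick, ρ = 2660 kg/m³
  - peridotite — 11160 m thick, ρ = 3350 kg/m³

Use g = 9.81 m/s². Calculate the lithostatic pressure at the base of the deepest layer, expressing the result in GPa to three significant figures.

1.34 GPa

granite: 2660 kg/m³ × 9.81 m/s² × 37420 m = 9.765×10^8 Pa = 0.9765 GPa
peridotite: 3350 kg/m³ × 9.81 m/s² × 11160 m = 3.668×10^8 Pa = 0.3668 GPa
Total = 0.9765 + 0.3668 = 1.3432 GPa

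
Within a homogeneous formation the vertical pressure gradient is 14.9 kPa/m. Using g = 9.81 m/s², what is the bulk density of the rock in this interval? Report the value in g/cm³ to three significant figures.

ρ = (dP/dz)/g = 14.9 kPa/m / 9.81 m/s² = 14900 Pa/m / 9.81 m/s² = 1518.9 kg/m³
= 1.519 g/cm³

1.52 g/cm³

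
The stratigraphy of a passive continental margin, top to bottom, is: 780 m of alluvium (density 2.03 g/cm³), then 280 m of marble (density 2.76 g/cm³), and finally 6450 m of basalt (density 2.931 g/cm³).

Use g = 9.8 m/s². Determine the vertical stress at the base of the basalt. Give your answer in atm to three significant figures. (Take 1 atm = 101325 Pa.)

alluvium: 2030 kg/m³ × 9.8 m/s² × 780 m = 1.552×10^7 Pa = 153.1 atm
marble: 2760 kg/m³ × 9.8 m/s² × 280 m = 7.573×10^6 Pa = 74.74 atm
basalt: 2931 kg/m³ × 9.8 m/s² × 6450 m = 1.853×10^8 Pa = 1828 atm
Total = 153.1 + 74.74 + 1828 = 2056.3 atm

2060 atm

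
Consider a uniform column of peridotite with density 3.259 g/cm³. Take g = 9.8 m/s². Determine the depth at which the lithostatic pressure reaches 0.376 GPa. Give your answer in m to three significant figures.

11800 m

h = P/(ρg) = 0.376 GPa / (3259 kg/m³ × 9.8 m/s²) = 3.760×10^8 Pa / 31938 Pa/m = 11773 m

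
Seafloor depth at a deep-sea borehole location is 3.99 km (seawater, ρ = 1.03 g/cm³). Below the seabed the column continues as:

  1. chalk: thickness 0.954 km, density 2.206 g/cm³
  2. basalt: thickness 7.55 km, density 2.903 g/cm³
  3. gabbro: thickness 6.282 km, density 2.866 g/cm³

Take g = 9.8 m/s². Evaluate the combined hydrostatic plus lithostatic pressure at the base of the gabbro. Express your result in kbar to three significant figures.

4.52 kbar

seawater: 1030 kg/m³ × 9.8 m/s² × 3990 m = 4.028×10^7 Pa = 0.4028 kbar
chalk: 2206 kg/m³ × 9.8 m/s² × 954 m = 2.062×10^7 Pa = 0.2062 kbar
basalt: 2903 kg/m³ × 9.8 m/s² × 7550 m = 2.148×10^8 Pa = 2.148 kbar
gabbro: 2866 kg/m³ × 9.8 m/s² × 6282 m = 1.764×10^8 Pa = 1.764 kbar
Total = 0.4028 + 0.2062 + 2.148 + 1.764 = 4.5213 kbar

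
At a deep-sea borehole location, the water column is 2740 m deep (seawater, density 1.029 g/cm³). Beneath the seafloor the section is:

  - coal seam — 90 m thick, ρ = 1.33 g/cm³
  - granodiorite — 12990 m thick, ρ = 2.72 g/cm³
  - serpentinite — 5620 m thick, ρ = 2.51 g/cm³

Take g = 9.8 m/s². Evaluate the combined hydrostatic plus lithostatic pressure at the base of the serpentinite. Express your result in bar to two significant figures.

5100 bar

seawater: 1029 kg/m³ × 9.8 m/s² × 2740 m = 2.763×10^7 Pa = 276.3 bar
coal seam: 1330 kg/m³ × 9.8 m/s² × 90 m = 1.173×10^6 Pa = 11.73 bar
granodiorite: 2720 kg/m³ × 9.8 m/s² × 12990 m = 3.463×10^8 Pa = 3463 bar
serpentinite: 2510 kg/m³ × 9.8 m/s² × 5620 m = 1.382×10^8 Pa = 1382 bar
Total = 276.3 + 11.73 + 3463 + 1382 = 5133.1 bar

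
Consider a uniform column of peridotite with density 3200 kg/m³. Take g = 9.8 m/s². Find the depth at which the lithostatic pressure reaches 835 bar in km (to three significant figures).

h = P/(ρg) = 835 bar / (3200 kg/m³ × 9.8 m/s²) = 8.350×10^7 Pa / 31360 Pa/m = 2662.6 m
= 2.6626 km

2.66 km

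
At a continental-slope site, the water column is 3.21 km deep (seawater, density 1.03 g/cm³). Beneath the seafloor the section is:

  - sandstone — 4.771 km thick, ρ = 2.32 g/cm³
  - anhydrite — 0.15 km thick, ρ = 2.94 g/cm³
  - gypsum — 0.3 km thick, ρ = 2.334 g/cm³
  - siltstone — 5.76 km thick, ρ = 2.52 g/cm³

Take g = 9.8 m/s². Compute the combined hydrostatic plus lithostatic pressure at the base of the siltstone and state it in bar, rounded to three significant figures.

2940 bar

seawater: 1030 kg/m³ × 9.8 m/s² × 3210 m = 3.240×10^7 Pa = 324.0 bar
sandstone: 2320 kg/m³ × 9.8 m/s² × 4771 m = 1.085×10^8 Pa = 1085 bar
anhydrite: 2940 kg/m³ × 9.8 m/s² × 150 m = 4.322×10^6 Pa = 43.22 bar
gypsum: 2334 kg/m³ × 9.8 m/s² × 300 m = 6.862×10^6 Pa = 68.62 bar
siltstone: 2520 kg/m³ × 9.8 m/s² × 5760 m = 1.422×10^8 Pa = 1422 bar
Total = 324.0 + 1085 + 43.22 + 68.62 + 1422 = 2943.1 bar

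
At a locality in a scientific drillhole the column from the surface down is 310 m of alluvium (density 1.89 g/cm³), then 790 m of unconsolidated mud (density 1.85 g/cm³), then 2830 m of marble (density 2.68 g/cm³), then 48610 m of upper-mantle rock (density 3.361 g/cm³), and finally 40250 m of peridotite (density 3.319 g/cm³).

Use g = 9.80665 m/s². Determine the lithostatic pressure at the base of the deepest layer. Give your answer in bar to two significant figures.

alluvium: 1890 kg/m³ × 9.80665 m/s² × 310 m = 5.746×10^6 Pa = 57.46 bar
unconsolidated mud: 1850 kg/m³ × 9.80665 m/s² × 790 m = 1.433×10^7 Pa = 143.3 bar
marble: 2680 kg/m³ × 9.80665 m/s² × 2830 m = 7.438×10^7 Pa = 743.8 bar
upper-mantle rock: 3361 kg/m³ × 9.80665 m/s² × 48610 m = 1.602×10^9 Pa = 16022 bar
peridotite: 3319 kg/m³ × 9.80665 m/s² × 40250 m = 1.310×10^9 Pa = 13101 bar
Total = 57.46 + 143.3 + 743.8 + 16022 + 13101 = 30067 bar

30000 bar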